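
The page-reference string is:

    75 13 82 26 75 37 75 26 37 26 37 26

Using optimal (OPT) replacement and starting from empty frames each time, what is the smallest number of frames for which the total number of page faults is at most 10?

f=1: 12 faults
f=2: 6 faults
f=3: 5 faults
f=4: 5 faults
f=5: 5 faults
Smallest f with faults ≤ 10 is 2.

2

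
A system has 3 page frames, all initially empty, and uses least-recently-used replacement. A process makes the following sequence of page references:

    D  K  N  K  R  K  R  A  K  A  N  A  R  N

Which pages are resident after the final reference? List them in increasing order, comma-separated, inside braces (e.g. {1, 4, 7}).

D: miss, frames {D}
K: miss, frames {D,K}
N: miss, frames {D,K,N}
K: hit
R: miss, evict D, frames {N,K,R}
K: hit
R: hit
A: miss, evict N, frames {K,R,A}
K: hit
A: hit
N: miss, evict R, frames {K,A,N}
A: hit
R: miss, evict K, frames {N,A,R}
N: hit

{A, N, R}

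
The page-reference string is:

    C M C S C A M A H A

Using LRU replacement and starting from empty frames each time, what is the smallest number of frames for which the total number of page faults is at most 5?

f=1: 10 faults
f=2: 6 faults
f=3: 6 faults
f=4: 5 faults
f=5: 5 faults
Smallest f with faults ≤ 5 is 4.

4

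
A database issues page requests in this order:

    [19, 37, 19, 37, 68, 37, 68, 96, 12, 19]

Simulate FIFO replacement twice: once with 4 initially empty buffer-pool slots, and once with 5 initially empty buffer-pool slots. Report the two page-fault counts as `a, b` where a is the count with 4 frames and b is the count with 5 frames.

6, 5

4 frames: F F . . F . . F F F → 6 faults.
5 frames: F F . . F . . F F . → 5 faults.
5 < 6: adding a frame reduced faults, as is typical.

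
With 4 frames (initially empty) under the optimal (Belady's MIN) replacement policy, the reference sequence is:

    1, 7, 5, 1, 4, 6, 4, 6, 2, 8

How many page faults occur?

7

1: fault, frames [1]
7: fault, frames [1, 7]
5: fault, frames [1, 7, 5]
1: hit
4: fault, frames [1, 7, 5, 4]
6: fault, evict 5, frames [1, 7, 4, 6]
4: hit
6: hit
2: fault, evict 6, frames [1, 7, 4, 2]
8: fault, evict 2, frames [1, 7, 4, 8]
Page faults: 7.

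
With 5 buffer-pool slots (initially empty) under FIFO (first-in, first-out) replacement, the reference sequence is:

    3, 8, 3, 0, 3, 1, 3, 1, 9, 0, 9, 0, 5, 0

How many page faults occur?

3: miss, frames [3]
8: miss, frames [3, 8]
3: hit
0: miss, frames [3, 8, 0]
3: hit
1: miss, frames [3, 8, 0, 1]
3: hit
1: hit
9: miss, frames [3, 8, 0, 1, 9]
0: hit
9: hit
0: hit
5: miss, evict 3, frames [8, 0, 1, 9, 5]
0: hit
Page faults: 6.

6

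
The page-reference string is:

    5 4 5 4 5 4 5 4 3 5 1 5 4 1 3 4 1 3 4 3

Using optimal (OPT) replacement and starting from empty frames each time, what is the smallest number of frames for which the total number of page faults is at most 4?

f=1: 20 faults
f=2: 8 faults
f=3: 5 faults
f=4: 4 faults
Smallest f with faults ≤ 4 is 4.

4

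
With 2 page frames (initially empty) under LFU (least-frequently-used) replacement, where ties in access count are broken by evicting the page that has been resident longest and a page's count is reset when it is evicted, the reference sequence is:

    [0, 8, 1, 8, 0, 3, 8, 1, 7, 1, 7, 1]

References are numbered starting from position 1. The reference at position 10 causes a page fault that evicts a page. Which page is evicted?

pos 1: 0 → miss, frames {0}
pos 2: 8 → miss, frames {0,8}
pos 3: 1 → miss, evict 0, frames {8,1}
pos 4: 8 → hit
pos 5: 0 → miss, evict 1, frames {8,0}
pos 6: 3 → miss, evict 0, frames {8,3}
pos 7: 8 → hit
pos 8: 1 → miss, evict 3, frames {8,1}
pos 9: 7 → miss, evict 1, frames {8,7}
pos 10: 1 → miss, evict 7, frames {8,1}
At position 10, page 7 is evicted.

7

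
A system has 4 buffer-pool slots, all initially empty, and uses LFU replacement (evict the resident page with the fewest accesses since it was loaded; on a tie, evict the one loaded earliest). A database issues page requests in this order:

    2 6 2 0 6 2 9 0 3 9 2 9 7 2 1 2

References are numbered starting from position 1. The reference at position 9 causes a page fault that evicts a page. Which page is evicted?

pos 1: 2 -> miss, frames {2}
pos 2: 6 -> miss, frames {2,6}
pos 3: 2 -> hit
pos 4: 0 -> miss, frames {2,6,0}
pos 5: 6 -> hit
pos 6: 2 -> hit
pos 7: 9 -> miss, frames {2,6,0,9}
pos 8: 0 -> hit
pos 9: 3 -> miss, evict 9, frames {2,6,0,3}
At position 9, page 9 is evicted.

9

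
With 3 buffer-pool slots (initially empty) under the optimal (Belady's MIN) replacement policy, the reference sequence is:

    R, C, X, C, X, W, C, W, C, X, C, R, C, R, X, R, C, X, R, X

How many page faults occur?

R -> fault, frames [R]
C -> fault, frames [R, C]
X -> fault, frames [R, C, X]
C -> hit
X -> hit
W -> fault, evict R, frames [C, X, W]
C -> hit
W -> hit
C -> hit
X -> hit
C -> hit
R -> fault, evict W, frames [C, X, R]
C -> hit
R -> hit
X -> hit
R -> hit
C -> hit
X -> hit
R -> hit
X -> hit
Page faults: 5.

5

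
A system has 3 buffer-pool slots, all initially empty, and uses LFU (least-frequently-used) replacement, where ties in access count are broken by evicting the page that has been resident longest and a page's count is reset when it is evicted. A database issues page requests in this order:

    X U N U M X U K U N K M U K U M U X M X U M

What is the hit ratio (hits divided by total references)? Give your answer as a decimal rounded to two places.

X → fault, frames {X}
U → fault, frames {X,U}
N → fault, frames {X,U,N}
U → hit
M → fault, evict X, frames {U,N,M}
X → fault, evict N, frames {U,M,X}
U → hit
K → fault, evict M, frames {U,X,K}
U → hit
N → fault, evict X, frames {U,K,N}
K → hit
M → fault, evict N, frames {U,K,M}
U → hit
K → hit
U → hit
M → hit
U → hit
X → fault, evict M, frames {U,K,X}
M → fault, evict X, frames {U,K,M}
X → fault, evict M, frames {U,K,X}
U → hit
M → fault, evict X, frames {U,K,M}
Hits: 10 of 22 references → 10/22 = 0.4545.

0.45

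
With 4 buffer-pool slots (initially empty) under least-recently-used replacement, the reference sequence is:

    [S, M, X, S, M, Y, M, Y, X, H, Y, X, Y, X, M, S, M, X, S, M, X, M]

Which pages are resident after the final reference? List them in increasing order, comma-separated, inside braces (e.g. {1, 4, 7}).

{M, S, X, Y}

S → miss, frames [S]
M → miss, frames [S, M]
X → miss, frames [S, M, X]
S → hit
M → hit
Y → miss, frames [X, S, M, Y]
M → hit
Y → hit
X → hit
H → miss, evict S, frames [M, Y, X, H]
Y → hit
X → hit
Y → hit
X → hit
M → hit
S → miss, evict H, frames [Y, X, M, S]
M → hit
X → hit
S → hit
M → hit
X → hit
M → hit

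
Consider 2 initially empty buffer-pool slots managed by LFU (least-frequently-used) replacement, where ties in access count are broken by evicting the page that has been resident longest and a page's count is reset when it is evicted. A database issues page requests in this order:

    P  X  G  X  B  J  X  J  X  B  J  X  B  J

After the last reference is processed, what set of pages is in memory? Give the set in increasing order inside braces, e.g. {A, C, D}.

{J, X}

P → fault, frames {P}
X → fault, frames {P,X}
G → fault, evict P, frames {X,G}
X → hit
B → fault, evict G, frames {X,B}
J → fault, evict B, frames {X,J}
X → hit
J → hit
X → hit
B → fault, evict J, frames {X,B}
J → fault, evict B, frames {X,J}
X → hit
B → fault, evict J, frames {X,B}
J → fault, evict B, frames {X,J}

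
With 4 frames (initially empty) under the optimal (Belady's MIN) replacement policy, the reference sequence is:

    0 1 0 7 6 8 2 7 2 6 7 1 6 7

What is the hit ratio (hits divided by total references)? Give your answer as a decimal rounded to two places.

0.57

0 -> miss, frames {0}
1 -> miss, frames {0,1}
0 -> hit
7 -> miss, frames {0,1,7}
6 -> miss, frames {0,1,7,6}
8 -> miss, evict 0, frames {1,7,6,8}
2 -> miss, evict 8, frames {1,7,6,2}
7 -> hit
2 -> hit
6 -> hit
7 -> hit
1 -> hit
6 -> hit
7 -> hit
Hits: 8 of 14 references → 8/14 = 0.5714.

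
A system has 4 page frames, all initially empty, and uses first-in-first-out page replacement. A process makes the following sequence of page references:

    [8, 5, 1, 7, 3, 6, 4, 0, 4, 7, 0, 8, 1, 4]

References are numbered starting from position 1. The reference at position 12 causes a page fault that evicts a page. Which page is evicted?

pos 1: 8 → miss, frames {8}
pos 2: 5 → miss, frames {8,5}
pos 3: 1 → miss, frames {8,5,1}
pos 4: 7 → miss, frames {8,5,1,7}
pos 5: 3 → miss, evict 8, frames {5,1,7,3}
pos 6: 6 → miss, evict 5, frames {1,7,3,6}
pos 7: 4 → miss, evict 1, frames {7,3,6,4}
pos 8: 0 → miss, evict 7, frames {3,6,4,0}
pos 9: 4 → hit
pos 10: 7 → miss, evict 3, frames {6,4,0,7}
pos 11: 0 → hit
pos 12: 8 → miss, evict 6, frames {4,0,7,8}
At position 12, page 6 is evicted.

6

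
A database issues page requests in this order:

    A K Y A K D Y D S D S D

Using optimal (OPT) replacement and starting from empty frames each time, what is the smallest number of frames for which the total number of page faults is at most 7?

f=1: 12 faults
f=2: 6 faults
f=3: 5 faults
f=4: 5 faults
f=5: 5 faults
Smallest f with faults ≤ 7 is 2.

2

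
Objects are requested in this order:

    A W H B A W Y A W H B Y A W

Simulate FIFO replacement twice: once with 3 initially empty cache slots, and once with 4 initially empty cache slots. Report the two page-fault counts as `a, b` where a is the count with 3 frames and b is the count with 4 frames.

3 frames: F F F F F F F . . F F . F F → 11 faults.
4 frames: F F F F . . F F F F F F F F → 12 faults.
12 > 11: adding a frame increased faults — Belady's anomaly.

11, 12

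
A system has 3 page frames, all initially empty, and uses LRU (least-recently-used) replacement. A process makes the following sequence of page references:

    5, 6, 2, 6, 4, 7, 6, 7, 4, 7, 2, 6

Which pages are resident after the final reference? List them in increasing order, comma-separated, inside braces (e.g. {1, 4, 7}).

5 -> fault, frames [5]
6 -> fault, frames [5, 6]
2 -> fault, frames [5, 6, 2]
6 -> hit
4 -> fault, evict 5, frames [2, 6, 4]
7 -> fault, evict 2, frames [6, 4, 7]
6 -> hit
7 -> hit
4 -> hit
7 -> hit
2 -> fault, evict 6, frames [4, 7, 2]
6 -> fault, evict 4, frames [7, 2, 6]

{2, 6, 7}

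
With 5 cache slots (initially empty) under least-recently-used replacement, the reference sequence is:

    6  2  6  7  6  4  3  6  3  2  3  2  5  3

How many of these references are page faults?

6 -> miss, frames (6)
2 -> miss, frames (6 2)
6 -> hit
7 -> miss, frames (2 6 7)
6 -> hit
4 -> miss, frames (2 7 6 4)
3 -> miss, frames (2 7 6 4 3)
6 -> hit
3 -> hit
2 -> hit
3 -> hit
2 -> hit
5 -> miss, evict 7, frames (4 6 3 2 5)
3 -> hit
Page faults: 6.

6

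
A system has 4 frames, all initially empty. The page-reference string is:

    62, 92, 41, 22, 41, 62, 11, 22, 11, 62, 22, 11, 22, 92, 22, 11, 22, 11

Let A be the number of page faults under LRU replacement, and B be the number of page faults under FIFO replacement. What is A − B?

Under LRU: F F F F . . F . . . . . . F . . . . → 6 faults.
Under FIFO: F F F F . . F . . F . . . F . . . . → 7 faults.
A − B = 6 − 7 = -1.

-1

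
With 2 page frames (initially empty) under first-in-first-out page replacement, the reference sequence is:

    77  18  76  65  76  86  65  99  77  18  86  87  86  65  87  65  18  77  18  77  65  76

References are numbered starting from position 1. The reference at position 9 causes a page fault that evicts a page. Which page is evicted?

86

pos 1: 77 → fault, frames {77}
pos 2: 18 → fault, frames {77,18}
pos 3: 76 → fault, evict 77, frames {18,76}
pos 4: 65 → fault, evict 18, frames {76,65}
pos 5: 76 → hit
pos 6: 86 → fault, evict 76, frames {65,86}
pos 7: 65 → hit
pos 8: 99 → fault, evict 65, frames {86,99}
pos 9: 77 → fault, evict 86, frames {99,77}
At position 9, page 86 is evicted.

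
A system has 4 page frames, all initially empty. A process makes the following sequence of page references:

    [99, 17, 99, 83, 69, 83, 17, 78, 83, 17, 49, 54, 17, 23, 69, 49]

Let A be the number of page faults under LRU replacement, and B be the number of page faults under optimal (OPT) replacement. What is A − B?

2

Under LRU: F F . F F . . F . . F F . F F F → 10 faults.
Under OPT: F F . F F . . F . . F F . F . . → 8 faults.
A − B = 10 − 8 = 2.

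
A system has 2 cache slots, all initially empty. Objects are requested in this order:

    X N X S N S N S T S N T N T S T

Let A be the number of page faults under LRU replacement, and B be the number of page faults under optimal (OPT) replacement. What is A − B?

Under LRU: F F . F F . . . F . F F . . F . → 8 faults.
Under OPT: F F . F . . . . F . F . . . F . → 6 faults.
A − B = 8 − 6 = 2.

2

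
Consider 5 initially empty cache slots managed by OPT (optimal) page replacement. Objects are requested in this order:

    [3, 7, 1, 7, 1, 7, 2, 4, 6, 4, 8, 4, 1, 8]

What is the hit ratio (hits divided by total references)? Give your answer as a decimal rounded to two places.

0.50

3 -> fault, frames (3)
7 -> fault, frames (3 7)
1 -> fault, frames (3 7 1)
7 -> hit
1 -> hit
7 -> hit
2 -> fault, frames (3 7 1 2)
4 -> fault, frames (3 7 1 2 4)
6 -> fault, evict 2, frames (3 7 1 4 6)
4 -> hit
8 -> fault, evict 6, frames (3 7 1 4 8)
4 -> hit
1 -> hit
8 -> hit
Hits: 7 of 14 references → 7/14 = 0.5000.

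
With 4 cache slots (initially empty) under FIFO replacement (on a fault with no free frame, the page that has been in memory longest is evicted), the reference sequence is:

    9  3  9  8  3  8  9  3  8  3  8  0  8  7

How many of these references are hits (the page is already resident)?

9 → miss, frames {9}
3 → miss, frames {9,3}
9 → hit
8 → miss, frames {9,3,8}
3 → hit
8 → hit
9 → hit
3 → hit
8 → hit
3 → hit
8 → hit
0 → miss, frames {9,3,8,0}
8 → hit
7 → miss, evict 9, frames {3,8,0,7}
Hits: 9.

9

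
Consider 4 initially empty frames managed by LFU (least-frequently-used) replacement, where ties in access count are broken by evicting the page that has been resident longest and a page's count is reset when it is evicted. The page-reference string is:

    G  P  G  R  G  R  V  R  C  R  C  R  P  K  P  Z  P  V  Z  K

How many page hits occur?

7

G → fault, frames {G}
P → fault, frames {G,P}
G → hit
R → fault, frames {G,P,R}
G → hit
R → hit
V → fault, frames {G,P,R,V}
R → hit
C → fault, evict P, frames {G,R,V,C}
R → hit
C → hit
R → hit
P → fault, evict V, frames {G,R,C,P}
K → fault, evict P, frames {G,R,C,K}
P → fault, evict K, frames {G,R,C,P}
Z → fault, evict P, frames {G,R,C,Z}
P → fault, evict Z, frames {G,R,C,P}
V → fault, evict P, frames {G,R,C,V}
Z → fault, evict V, frames {G,R,C,Z}
K → fault, evict Z, frames {G,R,C,K}
Hits: 7.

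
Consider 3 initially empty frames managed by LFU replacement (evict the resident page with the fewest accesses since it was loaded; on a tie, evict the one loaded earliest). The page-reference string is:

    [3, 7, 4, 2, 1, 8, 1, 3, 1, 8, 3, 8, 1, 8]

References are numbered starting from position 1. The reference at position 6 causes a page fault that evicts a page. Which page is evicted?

4

pos 1: 3 -> fault, frames [3]
pos 2: 7 -> fault, frames [3, 7]
pos 3: 4 -> fault, frames [3, 7, 4]
pos 4: 2 -> fault, evict 3, frames [7, 4, 2]
pos 5: 1 -> fault, evict 7, frames [4, 2, 1]
pos 6: 8 -> fault, evict 4, frames [2, 1, 8]
At position 6, page 4 is evicted.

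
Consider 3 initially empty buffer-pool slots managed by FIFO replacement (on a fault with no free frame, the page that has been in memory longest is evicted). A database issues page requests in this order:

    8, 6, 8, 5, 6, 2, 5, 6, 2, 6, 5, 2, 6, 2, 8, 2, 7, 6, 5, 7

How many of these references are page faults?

8: miss, frames {8}
6: miss, frames {8,6}
8: hit
5: miss, frames {8,6,5}
6: hit
2: miss, evict 8, frames {6,5,2}
5: hit
6: hit
2: hit
6: hit
5: hit
2: hit
6: hit
2: hit
8: miss, evict 6, frames {5,2,8}
2: hit
7: miss, evict 5, frames {2,8,7}
6: miss, evict 2, frames {8,7,6}
5: miss, evict 8, frames {7,6,5}
7: hit
Page faults: 8.

8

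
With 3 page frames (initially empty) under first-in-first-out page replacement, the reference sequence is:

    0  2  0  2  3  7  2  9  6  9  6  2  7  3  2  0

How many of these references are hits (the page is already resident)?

0 → fault, frames {0}
2 → fault, frames {0,2}
0 → hit
2 → hit
3 → fault, frames {0,2,3}
7 → fault, evict 0, frames {2,3,7}
2 → hit
9 → fault, evict 2, frames {3,7,9}
6 → fault, evict 3, frames {7,9,6}
9 → hit
6 → hit
2 → fault, evict 7, frames {9,6,2}
7 → fault, evict 9, frames {6,2,7}
3 → fault, evict 6, frames {2,7,3}
2 → hit
0 → fault, evict 2, frames {7,3,0}
Hits: 6.

6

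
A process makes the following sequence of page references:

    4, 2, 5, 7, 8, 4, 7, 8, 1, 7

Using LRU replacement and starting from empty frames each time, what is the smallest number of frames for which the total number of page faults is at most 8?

f=1: 10 faults
f=2: 10 faults
f=3: 7 faults
f=4: 7 faults
f=5: 6 faults
f=6: 6 faults
Smallest f with faults ≤ 8 is 3.

3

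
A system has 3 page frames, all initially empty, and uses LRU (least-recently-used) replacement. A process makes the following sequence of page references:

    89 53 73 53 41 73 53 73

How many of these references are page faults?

4

89: miss, frames {89}
53: miss, frames {89,53}
73: miss, frames {89,53,73}
53: hit
41: miss, evict 89, frames {73,53,41}
73: hit
53: hit
73: hit
Page faults: 4.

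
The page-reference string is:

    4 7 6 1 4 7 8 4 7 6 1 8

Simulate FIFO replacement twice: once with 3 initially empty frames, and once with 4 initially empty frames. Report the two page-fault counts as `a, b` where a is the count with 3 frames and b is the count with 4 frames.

9, 10

3 frames: F F F F F F F . . F F . → 9 faults.
4 frames: F F F F . . F F F F F F → 10 faults.
10 > 9: adding a frame increased faults — Belady's anomaly.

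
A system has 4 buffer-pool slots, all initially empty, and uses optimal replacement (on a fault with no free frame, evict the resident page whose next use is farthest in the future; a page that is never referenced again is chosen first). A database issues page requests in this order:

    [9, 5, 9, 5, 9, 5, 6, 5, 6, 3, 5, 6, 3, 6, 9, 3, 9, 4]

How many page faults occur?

9 → miss, frames (9)
5 → miss, frames (9 5)
9 → hit
5 → hit
9 → hit
5 → hit
6 → miss, frames (9 5 6)
5 → hit
6 → hit
3 → miss, frames (9 5 6 3)
5 → hit
6 → hit
3 → hit
6 → hit
9 → hit
3 → hit
9 → hit
4 → miss, evict 3, frames (9 5 6 4)
Page faults: 5.

5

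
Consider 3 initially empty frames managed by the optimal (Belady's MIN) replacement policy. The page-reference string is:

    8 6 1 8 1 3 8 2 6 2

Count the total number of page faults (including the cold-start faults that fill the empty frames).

8 → miss, frames (8)
6 → miss, frames (8 6)
1 → miss, frames (8 6 1)
8 → hit
1 → hit
3 → miss, evict 1, frames (8 6 3)
8 → hit
2 → miss, evict 3, frames (8 6 2)
6 → hit
2 → hit
Page faults: 5.

5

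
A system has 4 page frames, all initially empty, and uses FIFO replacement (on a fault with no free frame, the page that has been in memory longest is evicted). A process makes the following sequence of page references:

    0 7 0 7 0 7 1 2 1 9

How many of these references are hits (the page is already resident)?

0 → fault, frames (0)
7 → fault, frames (0 7)
0 → hit
7 → hit
0 → hit
7 → hit
1 → fault, frames (0 7 1)
2 → fault, frames (0 7 1 2)
1 → hit
9 → fault, evict 0, frames (7 1 2 9)
Hits: 5.

5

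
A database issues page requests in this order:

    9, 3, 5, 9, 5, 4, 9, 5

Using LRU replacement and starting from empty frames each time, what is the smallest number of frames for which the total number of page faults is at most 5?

f=1: 8 faults
f=2: 7 faults
f=3: 4 faults
f=4: 4 faults
Smallest f with faults ≤ 5 is 3.

3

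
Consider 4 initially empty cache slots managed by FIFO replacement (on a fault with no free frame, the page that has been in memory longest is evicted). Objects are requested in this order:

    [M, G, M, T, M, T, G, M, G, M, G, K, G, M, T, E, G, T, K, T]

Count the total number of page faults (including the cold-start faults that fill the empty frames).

M → fault, frames (M)
G → fault, frames (M G)
M → hit
T → fault, frames (M G T)
M → hit
T → hit
G → hit
M → hit
G → hit
M → hit
G → hit
K → fault, frames (M G T K)
G → hit
M → hit
T → hit
E → fault, evict M, frames (G T K E)
G → hit
T → hit
K → hit
T → hit
Page faults: 5.

5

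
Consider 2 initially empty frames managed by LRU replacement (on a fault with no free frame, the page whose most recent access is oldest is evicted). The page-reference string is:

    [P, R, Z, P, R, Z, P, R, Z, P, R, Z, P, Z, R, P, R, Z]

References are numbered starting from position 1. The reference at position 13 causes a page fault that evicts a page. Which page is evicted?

R

pos 1: P: miss, frames [P]
pos 2: R: miss, frames [P, R]
pos 3: Z: miss, evict P, frames [R, Z]
pos 4: P: miss, evict R, frames [Z, P]
pos 5: R: miss, evict Z, frames [P, R]
pos 6: Z: miss, evict P, frames [R, Z]
pos 7: P: miss, evict R, frames [Z, P]
pos 8: R: miss, evict Z, frames [P, R]
pos 9: Z: miss, evict P, frames [R, Z]
pos 10: P: miss, evict R, frames [Z, P]
pos 11: R: miss, evict Z, frames [P, R]
pos 12: Z: miss, evict P, frames [R, Z]
pos 13: P: miss, evict R, frames [Z, P]
At position 13, page R is evicted.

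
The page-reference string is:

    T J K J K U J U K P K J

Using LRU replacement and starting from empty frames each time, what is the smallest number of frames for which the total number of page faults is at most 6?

3

f=1: 12 faults
f=2: 8 faults
f=3: 6 faults
f=4: 5 faults
f=5: 5 faults
Smallest f with faults ≤ 6 is 3.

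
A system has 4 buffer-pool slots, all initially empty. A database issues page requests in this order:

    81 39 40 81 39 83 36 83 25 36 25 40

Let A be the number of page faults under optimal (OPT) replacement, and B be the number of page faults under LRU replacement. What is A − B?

Under OPT: F F F . . F F . F . . . → 6 faults.
Under LRU: F F F . . F F . F . . F → 7 faults.
A − B = 6 − 7 = -1.

-1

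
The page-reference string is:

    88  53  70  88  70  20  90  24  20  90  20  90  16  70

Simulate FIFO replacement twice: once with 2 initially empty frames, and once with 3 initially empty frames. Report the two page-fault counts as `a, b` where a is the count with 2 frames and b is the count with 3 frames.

11, 8

2 frames: F F F F . F F F F F . . F F → 11 faults.
3 frames: F F F . . F F F . . . . F F → 8 faults.
8 < 11: adding a frame reduced faults, as is typical.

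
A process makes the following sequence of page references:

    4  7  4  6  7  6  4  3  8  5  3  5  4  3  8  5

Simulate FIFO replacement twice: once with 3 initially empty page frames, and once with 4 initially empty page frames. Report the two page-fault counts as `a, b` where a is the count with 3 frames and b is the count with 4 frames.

10, 7

3 frames: F F . F . . . F F F . . F F F F → 10 faults.
4 frames: F F . F . . . F F F . . F . . . → 7 faults.
7 < 10: adding a frame reduced faults, as is typical.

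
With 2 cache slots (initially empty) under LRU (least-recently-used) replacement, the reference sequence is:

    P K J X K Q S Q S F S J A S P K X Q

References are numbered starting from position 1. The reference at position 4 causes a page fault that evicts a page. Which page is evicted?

K

pos 1: P -> fault, frames [P]
pos 2: K -> fault, frames [P, K]
pos 3: J -> fault, evict P, frames [K, J]
pos 4: X -> fault, evict K, frames [J, X]
At position 4, page K is evicted.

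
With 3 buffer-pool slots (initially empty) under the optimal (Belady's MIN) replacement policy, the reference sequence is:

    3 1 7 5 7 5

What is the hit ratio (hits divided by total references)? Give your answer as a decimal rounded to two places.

0.33

3 → miss, frames (3)
1 → miss, frames (3 1)
7 → miss, frames (3 1 7)
5 → miss, evict 1, frames (3 7 5)
7 → hit
5 → hit
Hits: 2 of 6 references → 2/6 = 0.3333.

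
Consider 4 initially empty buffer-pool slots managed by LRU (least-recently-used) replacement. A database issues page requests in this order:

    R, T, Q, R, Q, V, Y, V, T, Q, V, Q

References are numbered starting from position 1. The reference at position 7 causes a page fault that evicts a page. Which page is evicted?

pos 1: R → miss, frames (R)
pos 2: T → miss, frames (R T)
pos 3: Q → miss, frames (R T Q)
pos 4: R → hit
pos 5: Q → hit
pos 6: V → miss, frames (T R Q V)
pos 7: Y → miss, evict T, frames (R Q V Y)
At position 7, page T is evicted.

T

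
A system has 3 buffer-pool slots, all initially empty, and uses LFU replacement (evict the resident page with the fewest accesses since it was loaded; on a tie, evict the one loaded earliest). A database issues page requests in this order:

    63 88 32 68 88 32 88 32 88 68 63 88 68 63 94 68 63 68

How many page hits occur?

7

63 -> fault, frames [63]
88 -> fault, frames [63, 88]
32 -> fault, frames [63, 88, 32]
68 -> fault, evict 63, frames [88, 32, 68]
88 -> hit
32 -> hit
88 -> hit
32 -> hit
88 -> hit
68 -> hit
63 -> fault, evict 68, frames [88, 32, 63]
88 -> hit
68 -> fault, evict 63, frames [88, 32, 68]
63 -> fault, evict 68, frames [88, 32, 63]
94 -> fault, evict 63, frames [88, 32, 94]
68 -> fault, evict 94, frames [88, 32, 68]
63 -> fault, evict 68, frames [88, 32, 63]
68 -> fault, evict 63, frames [88, 32, 68]
Hits: 7.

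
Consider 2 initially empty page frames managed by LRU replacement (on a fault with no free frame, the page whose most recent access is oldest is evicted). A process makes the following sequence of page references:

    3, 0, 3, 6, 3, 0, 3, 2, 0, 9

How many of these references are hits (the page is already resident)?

3: fault, frames {3}
0: fault, frames {3,0}
3: hit
6: fault, evict 0, frames {3,6}
3: hit
0: fault, evict 6, frames {3,0}
3: hit
2: fault, evict 0, frames {3,2}
0: fault, evict 3, frames {2,0}
9: fault, evict 2, frames {0,9}
Hits: 3.

3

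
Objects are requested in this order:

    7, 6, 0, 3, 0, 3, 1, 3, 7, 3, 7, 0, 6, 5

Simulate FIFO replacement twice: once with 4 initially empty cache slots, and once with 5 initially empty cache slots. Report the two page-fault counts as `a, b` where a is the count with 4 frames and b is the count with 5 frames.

8, 6

4 frames: F F F F . . F . F . . . F F → 8 faults.
5 frames: F F F F . . F . . . . . . F → 6 faults.
6 < 8: adding a frame reduced faults, as is typical.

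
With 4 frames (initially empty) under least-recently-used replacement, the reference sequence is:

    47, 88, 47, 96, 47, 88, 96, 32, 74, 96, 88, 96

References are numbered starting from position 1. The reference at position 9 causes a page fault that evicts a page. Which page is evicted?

pos 1: 47 → miss, frames [47]
pos 2: 88 → miss, frames [47, 88]
pos 3: 47 → hit
pos 4: 96 → miss, frames [88, 47, 96]
pos 5: 47 → hit
pos 6: 88 → hit
pos 7: 96 → hit
pos 8: 32 → miss, frames [47, 88, 96, 32]
pos 9: 74 → miss, evict 47, frames [88, 96, 32, 74]
At position 9, page 47 is evicted.

47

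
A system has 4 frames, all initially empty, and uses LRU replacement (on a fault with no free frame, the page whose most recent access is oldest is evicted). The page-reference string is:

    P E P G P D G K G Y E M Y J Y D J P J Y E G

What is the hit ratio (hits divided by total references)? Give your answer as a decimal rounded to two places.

P -> fault, frames [P]
E -> fault, frames [P, E]
P -> hit
G -> fault, frames [E, P, G]
P -> hit
D -> fault, frames [E, G, P, D]
G -> hit
K -> fault, evict E, frames [P, D, G, K]
G -> hit
Y -> fault, evict P, frames [D, K, G, Y]
E -> fault, evict D, frames [K, G, Y, E]
M -> fault, evict K, frames [G, Y, E, M]
Y -> hit
J -> fault, evict G, frames [E, M, Y, J]
Y -> hit
D -> fault, evict E, frames [M, J, Y, D]
J -> hit
P -> fault, evict M, frames [Y, D, J, P]
J -> hit
Y -> hit
E -> fault, evict D, frames [P, J, Y, E]
G -> fault, evict P, frames [J, Y, E, G]
Hits: 9 of 22 references → 9/22 = 0.4091.

0.41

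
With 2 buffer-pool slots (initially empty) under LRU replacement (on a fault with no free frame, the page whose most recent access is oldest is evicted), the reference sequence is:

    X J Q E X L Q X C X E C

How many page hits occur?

X: miss, frames {X}
J: miss, frames {X,J}
Q: miss, evict X, frames {J,Q}
E: miss, evict J, frames {Q,E}
X: miss, evict Q, frames {E,X}
L: miss, evict E, frames {X,L}
Q: miss, evict X, frames {L,Q}
X: miss, evict L, frames {Q,X}
C: miss, evict Q, frames {X,C}
X: hit
E: miss, evict C, frames {X,E}
C: miss, evict X, frames {E,C}
Hits: 1.

1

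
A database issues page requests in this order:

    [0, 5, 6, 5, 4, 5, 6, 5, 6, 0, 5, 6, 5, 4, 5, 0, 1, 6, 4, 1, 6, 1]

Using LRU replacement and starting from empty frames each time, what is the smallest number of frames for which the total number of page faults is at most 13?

3

f=1: 22 faults
f=2: 15 faults
f=3: 10 faults
f=4: 7 faults
f=5: 5 faults
Smallest f with faults ≤ 13 is 3.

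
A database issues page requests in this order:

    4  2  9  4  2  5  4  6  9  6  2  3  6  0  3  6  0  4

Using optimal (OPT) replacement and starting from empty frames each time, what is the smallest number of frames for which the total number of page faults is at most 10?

3

f=1: 18 faults
f=2: 12 faults
f=3: 9 faults
f=4: 7 faults
f=5: 7 faults
f=6: 7 faults
f=7: 7 faults
Smallest f with faults ≤ 10 is 3.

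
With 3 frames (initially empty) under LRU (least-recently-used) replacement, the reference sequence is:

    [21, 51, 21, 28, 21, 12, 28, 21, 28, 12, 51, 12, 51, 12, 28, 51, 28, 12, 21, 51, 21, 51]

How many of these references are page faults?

7

21 → miss, frames {21}
51 → miss, frames {21,51}
21 → hit
28 → miss, frames {51,21,28}
21 → hit
12 → miss, evict 51, frames {28,21,12}
28 → hit
21 → hit
28 → hit
12 → hit
51 → miss, evict 21, frames {28,12,51}
12 → hit
51 → hit
12 → hit
28 → hit
51 → hit
28 → hit
12 → hit
21 → miss, evict 51, frames {28,12,21}
51 → miss, evict 28, frames {12,21,51}
21 → hit
51 → hit
Page faults: 7.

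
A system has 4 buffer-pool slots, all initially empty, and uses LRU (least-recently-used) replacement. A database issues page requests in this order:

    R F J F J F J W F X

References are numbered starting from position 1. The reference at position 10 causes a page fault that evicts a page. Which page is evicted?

pos 1: R: miss, frames [R]
pos 2: F: miss, frames [R, F]
pos 3: J: miss, frames [R, F, J]
pos 4: F: hit
pos 5: J: hit
pos 6: F: hit
pos 7: J: hit
pos 8: W: miss, frames [R, F, J, W]
pos 9: F: hit
pos 10: X: miss, evict R, frames [J, W, F, X]
At position 10, page R is evicted.

R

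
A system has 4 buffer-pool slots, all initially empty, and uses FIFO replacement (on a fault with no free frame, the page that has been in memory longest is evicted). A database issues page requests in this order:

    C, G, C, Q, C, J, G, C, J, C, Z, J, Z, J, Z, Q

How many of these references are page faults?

C → fault, frames (C)
G → fault, frames (C G)
C → hit
Q → fault, frames (C G Q)
C → hit
J → fault, frames (C G Q J)
G → hit
C → hit
J → hit
C → hit
Z → fault, evict C, frames (G Q J Z)
J → hit
Z → hit
J → hit
Z → hit
Q → hit
Page faults: 5.

5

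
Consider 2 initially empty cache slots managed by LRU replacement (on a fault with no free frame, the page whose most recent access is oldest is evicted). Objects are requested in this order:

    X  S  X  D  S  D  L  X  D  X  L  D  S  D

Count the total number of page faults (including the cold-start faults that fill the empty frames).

X -> fault, frames (X)
S -> fault, frames (X S)
X -> hit
D -> fault, evict S, frames (X D)
S -> fault, evict X, frames (D S)
D -> hit
L -> fault, evict S, frames (D L)
X -> fault, evict D, frames (L X)
D -> fault, evict L, frames (X D)
X -> hit
L -> fault, evict D, frames (X L)
D -> fault, evict X, frames (L D)
S -> fault, evict L, frames (D S)
D -> hit
Page faults: 10.

10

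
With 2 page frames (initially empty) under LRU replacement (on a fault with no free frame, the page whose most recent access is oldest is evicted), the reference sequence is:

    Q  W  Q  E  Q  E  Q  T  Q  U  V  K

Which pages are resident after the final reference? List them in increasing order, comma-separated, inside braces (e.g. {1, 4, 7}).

Q -> miss, frames [Q]
W -> miss, frames [Q, W]
Q -> hit
E -> miss, evict W, frames [Q, E]
Q -> hit
E -> hit
Q -> hit
T -> miss, evict E, frames [Q, T]
Q -> hit
U -> miss, evict T, frames [Q, U]
V -> miss, evict Q, frames [U, V]
K -> miss, evict U, frames [V, K]

{K, V}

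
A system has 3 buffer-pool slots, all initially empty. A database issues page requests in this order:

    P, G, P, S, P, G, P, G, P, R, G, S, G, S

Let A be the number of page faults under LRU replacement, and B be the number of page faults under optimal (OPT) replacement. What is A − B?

Under LRU: F F . F . . . . . F . F . . → 5 faults.
Under OPT: F F . F . . . . . F . . . . → 4 faults.
A − B = 5 − 4 = 1.

1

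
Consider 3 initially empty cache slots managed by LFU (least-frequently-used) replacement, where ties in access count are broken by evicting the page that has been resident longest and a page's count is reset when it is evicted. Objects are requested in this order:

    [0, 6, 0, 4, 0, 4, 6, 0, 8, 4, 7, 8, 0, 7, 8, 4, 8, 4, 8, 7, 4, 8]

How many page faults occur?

0 → fault, frames [0]
6 → fault, frames [0, 6]
0 → hit
4 → fault, frames [0, 6, 4]
0 → hit
4 → hit
6 → hit
0 → hit
8 → fault, evict 6, frames [0, 4, 8]
4 → hit
7 → fault, evict 8, frames [0, 4, 7]
8 → fault, evict 7, frames [0, 4, 8]
0 → hit
7 → fault, evict 8, frames [0, 4, 7]
8 → fault, evict 7, frames [0, 4, 8]
4 → hit
8 → hit
4 → hit
8 → hit
7 → fault, evict 8, frames [0, 4, 7]
4 → hit
8 → fault, evict 7, frames [0, 4, 8]
Page faults: 10.

10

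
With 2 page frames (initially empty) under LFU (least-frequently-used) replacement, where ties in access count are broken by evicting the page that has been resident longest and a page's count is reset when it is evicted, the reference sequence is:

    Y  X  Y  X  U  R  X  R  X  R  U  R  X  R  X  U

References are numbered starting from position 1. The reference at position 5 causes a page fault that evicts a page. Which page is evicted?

pos 1: Y -> fault, frames {Y}
pos 2: X -> fault, frames {Y,X}
pos 3: Y -> hit
pos 4: X -> hit
pos 5: U -> fault, evict Y, frames {X,U}
At position 5, page Y is evicted.

Y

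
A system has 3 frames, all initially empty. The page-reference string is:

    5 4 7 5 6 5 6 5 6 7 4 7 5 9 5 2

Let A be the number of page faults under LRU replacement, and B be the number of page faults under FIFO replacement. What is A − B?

-2

Under LRU: F F F . F . . . . . F . F F . F → 8 faults.
Under FIFO: F F F . F F . . . . F F . F F F → 10 faults.
A − B = 8 − 10 = -2.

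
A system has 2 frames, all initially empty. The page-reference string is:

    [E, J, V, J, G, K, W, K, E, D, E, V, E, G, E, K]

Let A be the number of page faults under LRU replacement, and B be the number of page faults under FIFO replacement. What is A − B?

Under LRU: F F F . F F F . F F . F . F . F → 11 faults.
Under FIFO: F F F . F F F . F F . F F F . F → 12 faults.
A − B = 11 − 12 = -1.

-1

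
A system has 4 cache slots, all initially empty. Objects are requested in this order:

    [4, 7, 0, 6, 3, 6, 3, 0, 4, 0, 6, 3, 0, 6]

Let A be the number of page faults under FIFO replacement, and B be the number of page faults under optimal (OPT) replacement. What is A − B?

1

Under FIFO: F F F F F . . . F . . . . . → 6 faults.
Under OPT: F F F F F . . . . . . . . . → 5 faults.
A − B = 6 − 5 = 1.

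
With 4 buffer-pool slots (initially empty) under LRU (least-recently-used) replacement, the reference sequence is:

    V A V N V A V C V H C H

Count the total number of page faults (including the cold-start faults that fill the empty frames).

5

V → miss, frames (V)
A → miss, frames (V A)
V → hit
N → miss, frames (A V N)
V → hit
A → hit
V → hit
C → miss, frames (N A V C)
V → hit
H → miss, evict N, frames (A C V H)
C → hit
H → hit
Page faults: 5.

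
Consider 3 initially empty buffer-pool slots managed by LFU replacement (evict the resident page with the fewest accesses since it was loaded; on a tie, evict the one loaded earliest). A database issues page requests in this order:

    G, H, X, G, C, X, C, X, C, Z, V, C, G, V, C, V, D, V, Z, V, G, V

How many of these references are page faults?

14

G → fault, frames (G)
H → fault, frames (G H)
X → fault, frames (G H X)
G → hit
C → fault, evict H, frames (G X C)
X → hit
C → hit
X → hit
C → hit
Z → fault, evict G, frames (X C Z)
V → fault, evict Z, frames (X C V)
C → hit
G → fault, evict V, frames (X C G)
V → fault, evict G, frames (X C V)
C → hit
V → hit
D → fault, evict V, frames (X C D)
V → fault, evict D, frames (X C V)
Z → fault, evict V, frames (X C Z)
V → fault, evict Z, frames (X C V)
G → fault, evict V, frames (X C G)
V → fault, evict G, frames (X C V)
Page faults: 14.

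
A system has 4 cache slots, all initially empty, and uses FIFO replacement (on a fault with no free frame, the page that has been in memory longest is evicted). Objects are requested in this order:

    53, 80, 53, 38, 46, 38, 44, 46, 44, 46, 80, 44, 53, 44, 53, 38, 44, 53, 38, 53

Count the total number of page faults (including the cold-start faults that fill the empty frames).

6

53 → fault, frames (53)
80 → fault, frames (53 80)
53 → hit
38 → fault, frames (53 80 38)
46 → fault, frames (53 80 38 46)
38 → hit
44 → fault, evict 53, frames (80 38 46 44)
46 → hit
44 → hit
46 → hit
80 → hit
44 → hit
53 → fault, evict 80, frames (38 46 44 53)
44 → hit
53 → hit
38 → hit
44 → hit
53 → hit
38 → hit
53 → hit
Page faults: 6.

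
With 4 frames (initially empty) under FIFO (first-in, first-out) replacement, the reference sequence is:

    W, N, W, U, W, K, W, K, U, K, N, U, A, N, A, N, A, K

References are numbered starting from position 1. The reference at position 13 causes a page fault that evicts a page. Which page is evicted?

pos 1: W -> miss, frames {W}
pos 2: N -> miss, frames {W,N}
pos 3: W -> hit
pos 4: U -> miss, frames {W,N,U}
pos 5: W -> hit
pos 6: K -> miss, frames {W,N,U,K}
pos 7: W -> hit
pos 8: K -> hit
pos 9: U -> hit
pos 10: K -> hit
pos 11: N -> hit
pos 12: U -> hit
pos 13: A -> miss, evict W, frames {N,U,K,A}
At position 13, page W is evicted.

W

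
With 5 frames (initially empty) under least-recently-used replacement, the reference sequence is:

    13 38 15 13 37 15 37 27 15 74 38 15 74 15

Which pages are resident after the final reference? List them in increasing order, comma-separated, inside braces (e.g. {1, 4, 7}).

{15, 27, 37, 38, 74}

13: fault, frames {13}
38: fault, frames {13,38}
15: fault, frames {13,38,15}
13: hit
37: fault, frames {38,15,13,37}
15: hit
37: hit
27: fault, frames {38,13,15,37,27}
15: hit
74: fault, evict 38, frames {13,37,27,15,74}
38: fault, evict 13, frames {37,27,15,74,38}
15: hit
74: hit
15: hit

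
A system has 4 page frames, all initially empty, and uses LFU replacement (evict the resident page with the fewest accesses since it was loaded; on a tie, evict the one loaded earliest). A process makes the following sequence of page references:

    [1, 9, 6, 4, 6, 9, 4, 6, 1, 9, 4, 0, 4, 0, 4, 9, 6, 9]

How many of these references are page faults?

5

1 → fault, frames {1}
9 → fault, frames {1,9}
6 → fault, frames {1,9,6}
4 → fault, frames {1,9,6,4}
6 → hit
9 → hit
4 → hit
6 → hit
1 → hit
9 → hit
4 → hit
0 → fault, evict 1, frames {9,6,4,0}
4 → hit
0 → hit
4 → hit
9 → hit
6 → hit
9 → hit
Page faults: 5.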